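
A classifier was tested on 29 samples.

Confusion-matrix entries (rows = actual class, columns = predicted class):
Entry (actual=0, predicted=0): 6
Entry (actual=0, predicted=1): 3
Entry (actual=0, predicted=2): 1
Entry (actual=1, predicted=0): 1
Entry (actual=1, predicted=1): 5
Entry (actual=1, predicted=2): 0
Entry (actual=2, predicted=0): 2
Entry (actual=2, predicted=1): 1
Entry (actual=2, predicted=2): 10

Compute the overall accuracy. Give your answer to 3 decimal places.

0.724

Accuracy = trace / total = (6+5+10=21) / 29 = 21/29 = 0.724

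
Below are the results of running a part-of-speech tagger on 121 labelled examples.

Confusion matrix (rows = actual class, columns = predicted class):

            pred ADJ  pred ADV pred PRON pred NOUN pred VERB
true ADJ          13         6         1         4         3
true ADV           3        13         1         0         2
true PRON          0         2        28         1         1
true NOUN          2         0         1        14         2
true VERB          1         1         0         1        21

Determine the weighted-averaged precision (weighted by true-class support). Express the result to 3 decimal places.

Per-class precision (TP/(TP+FP)):
  ADJ: TP=13, FP=3+0+2+1=6 → 13/19 = 0.6842
  ADV: TP=13, FP=6+2+0+1=9 → 13/22 = 0.5909
  PRON: TP=28, FP=1+1+1+0=3 → 28/31 = 0.9032
  NOUN: TP=14, FP=4+0+1+1=6 → 14/20 = 0.7000
  VERB: TP=21, FP=3+2+1+2=8 → 21/29 = 0.7241
Weighted-precision = Σ (supportᵢ/N)·precisionᵢ with N=121: (27/121)·0.6842 + (19/121)·0.5909 + (32/121)·0.9032 + (19/121)·0.7000 + (24/121)·0.7241 = 0.738

0.738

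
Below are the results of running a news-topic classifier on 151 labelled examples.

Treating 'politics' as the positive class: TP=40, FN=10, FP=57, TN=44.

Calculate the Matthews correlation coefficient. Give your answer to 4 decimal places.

0.2314

MCC = (TP·TN − FP·FN) / √((TP+FP)(TP+FN)(TN+FP)(TN+FN))
Numerator = 40·44 − 57·10 = 1190
Denominator = √(97·50·101·54) = √26451900 = 5143.1411
MCC = 1190 / 5143.1411 = 0.2314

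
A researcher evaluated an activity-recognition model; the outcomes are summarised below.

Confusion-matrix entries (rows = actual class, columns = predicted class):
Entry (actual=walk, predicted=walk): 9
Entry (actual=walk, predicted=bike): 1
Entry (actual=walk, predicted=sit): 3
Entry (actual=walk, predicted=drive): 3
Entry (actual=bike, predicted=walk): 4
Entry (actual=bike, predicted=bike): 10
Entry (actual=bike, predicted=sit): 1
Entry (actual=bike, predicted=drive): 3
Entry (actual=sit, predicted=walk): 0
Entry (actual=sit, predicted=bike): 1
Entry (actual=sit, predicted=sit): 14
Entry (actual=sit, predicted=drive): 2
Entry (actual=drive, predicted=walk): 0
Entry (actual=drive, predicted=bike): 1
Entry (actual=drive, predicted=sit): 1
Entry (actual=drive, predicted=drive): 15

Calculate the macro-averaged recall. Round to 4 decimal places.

Per-class recall (TP/(TP+FN)):
  walk: TP=9, FN=1+3+3=7 → 9/16 = 0.56250
  bike: TP=10, FN=4+1+3=8 → 10/18 = 0.55556
  sit: TP=14, FN=0+1+2=3 → 14/17 = 0.82353
  drive: TP=15, FN=0+1+1=2 → 15/17 = 0.88235
Macro-recall = mean = (0.56250 + 0.55556 + 0.82353 + 0.88235) / 4 = 0.7060

0.7060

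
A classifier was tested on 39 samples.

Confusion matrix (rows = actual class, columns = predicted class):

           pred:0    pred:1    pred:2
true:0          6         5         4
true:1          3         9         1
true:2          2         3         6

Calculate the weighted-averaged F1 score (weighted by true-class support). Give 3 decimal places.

Per-class F1 score (2·TP/(2·TP+FP+FN)):
  0: TP=6, FP=3+2=5, FN=5+4=9 → 12/26 = 0.4615
  1: TP=9, FP=5+3=8, FN=3+1=4 → 18/30 = 0.6000
  2: TP=6, FP=4+1=5, FN=2+3=5 → 12/22 = 0.5455
Weighted-F1 score = Σ (supportᵢ/N)·F1 scoreᵢ with N=39: (15/39)·0.4615 + (13/39)·0.6000 + (11/39)·0.5455 = 0.531

0.531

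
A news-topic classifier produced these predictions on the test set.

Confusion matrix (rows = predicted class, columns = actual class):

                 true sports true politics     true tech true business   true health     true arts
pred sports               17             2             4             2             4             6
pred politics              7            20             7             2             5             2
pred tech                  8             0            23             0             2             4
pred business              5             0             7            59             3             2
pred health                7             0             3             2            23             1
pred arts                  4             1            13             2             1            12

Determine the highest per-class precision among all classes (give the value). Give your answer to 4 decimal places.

Per-class precision (TP/(TP+FP)):
  sports: TP=17, FP=2+4+2+4+6=18 → 17/35 = 0.48571
  politics: TP=20, FP=7+7+2+5+2=23 → 20/43 = 0.46512
  tech: TP=23, FP=8+0+0+2+4=14 → 23/37 = 0.62162
  business: TP=59, FP=5+0+7+3+2=17 → 59/76 = 0.77632
  health: TP=23, FP=7+0+3+2+1=13 → 23/36 = 0.63889
  arts: TP=12, FP=4+1+13+2+1=21 → 12/33 = 0.36364
Highest is class 'business' with precision = 0.7763.

0.7763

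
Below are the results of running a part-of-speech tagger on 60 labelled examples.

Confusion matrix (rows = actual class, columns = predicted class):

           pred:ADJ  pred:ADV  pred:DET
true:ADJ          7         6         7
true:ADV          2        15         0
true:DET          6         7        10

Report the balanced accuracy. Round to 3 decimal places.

Balanced accuracy = mean of per-class recall.
  ADJ: recall = 7/20 = 0.3500
  ADV: recall = 15/17 = 0.8824
  DET: recall = 10/23 = 0.4348
Mean = (0.3500 + 0.8824 + 0.4348) / 3 = 0.556

0.556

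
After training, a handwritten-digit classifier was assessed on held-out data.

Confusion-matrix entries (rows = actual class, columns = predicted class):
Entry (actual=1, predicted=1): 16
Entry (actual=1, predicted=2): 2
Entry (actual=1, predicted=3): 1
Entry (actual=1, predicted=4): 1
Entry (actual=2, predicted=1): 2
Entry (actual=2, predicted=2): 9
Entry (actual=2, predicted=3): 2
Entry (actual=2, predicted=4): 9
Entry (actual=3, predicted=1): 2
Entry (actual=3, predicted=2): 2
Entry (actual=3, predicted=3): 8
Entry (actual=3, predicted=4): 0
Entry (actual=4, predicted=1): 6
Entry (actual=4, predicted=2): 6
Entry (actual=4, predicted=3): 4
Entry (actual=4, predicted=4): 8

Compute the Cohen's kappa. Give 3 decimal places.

0.363

Observed agreement pₒ = trace/N = 41/78 = 0.5256
Expected agreement pₑ = Σ (rowᵢ·colᵢ)/N² = (20·26 + 22·19 + 12·15 + 24·18)/78² = 0.2548
κ = (pₒ − pₑ)/(1 − pₑ) = (0.5256 − 0.2548)/(1 − 0.2548) = 0.363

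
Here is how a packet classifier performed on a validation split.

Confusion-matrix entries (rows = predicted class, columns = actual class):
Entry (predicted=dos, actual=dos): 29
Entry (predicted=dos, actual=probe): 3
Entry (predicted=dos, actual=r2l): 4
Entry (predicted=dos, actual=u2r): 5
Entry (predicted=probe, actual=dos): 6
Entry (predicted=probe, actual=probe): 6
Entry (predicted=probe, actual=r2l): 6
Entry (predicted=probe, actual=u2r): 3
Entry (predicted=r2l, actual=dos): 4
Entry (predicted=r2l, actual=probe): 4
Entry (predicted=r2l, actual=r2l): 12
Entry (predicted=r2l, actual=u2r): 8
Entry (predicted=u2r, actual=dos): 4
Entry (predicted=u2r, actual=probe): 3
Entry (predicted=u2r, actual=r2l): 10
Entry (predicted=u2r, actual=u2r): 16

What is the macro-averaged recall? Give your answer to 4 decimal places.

Per-class recall (TP/(TP+FN)):
  dos: TP=29, FN=6+4+4=14 → 29/43 = 0.67442
  probe: TP=6, FN=3+4+3=10 → 6/16 = 0.37500
  r2l: TP=12, FN=4+6+10=20 → 12/32 = 0.37500
  u2r: TP=16, FN=5+3+8=16 → 16/32 = 0.50000
Macro-recall = mean = (0.67442 + 0.37500 + 0.37500 + 0.50000) / 4 = 0.4811

0.4811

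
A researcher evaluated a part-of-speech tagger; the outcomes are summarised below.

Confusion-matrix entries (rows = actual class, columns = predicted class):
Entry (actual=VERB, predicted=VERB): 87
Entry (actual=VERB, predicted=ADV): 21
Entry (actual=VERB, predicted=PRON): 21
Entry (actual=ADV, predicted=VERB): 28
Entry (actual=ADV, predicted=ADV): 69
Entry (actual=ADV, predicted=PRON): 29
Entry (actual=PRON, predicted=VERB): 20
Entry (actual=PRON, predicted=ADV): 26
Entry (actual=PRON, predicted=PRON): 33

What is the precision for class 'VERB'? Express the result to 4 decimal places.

Take TP from the diagonal, FP from the rest of the 'VERB' prediction marginal, FN from the rest of the 'VERB' actual marginal.
precision = TP/(TP+FP).
VERB: TP=87, FP=28+20=48 → 87/135 = 0.64444

0.6444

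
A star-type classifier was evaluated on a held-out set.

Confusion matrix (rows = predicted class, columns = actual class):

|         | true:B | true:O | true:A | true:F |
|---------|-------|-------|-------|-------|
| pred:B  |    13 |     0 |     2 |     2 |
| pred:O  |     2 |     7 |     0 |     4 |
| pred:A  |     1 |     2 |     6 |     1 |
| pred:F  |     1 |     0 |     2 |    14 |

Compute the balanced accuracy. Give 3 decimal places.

0.702

Balanced accuracy = mean of per-class recall.
  B: recall = 13/17 = 0.7647
  O: recall = 7/9 = 0.7778
  A: recall = 6/10 = 0.6000
  F: recall = 14/21 = 0.6667
Mean = (0.7647 + 0.7778 + 0.6000 + 0.6667) / 4 = 0.702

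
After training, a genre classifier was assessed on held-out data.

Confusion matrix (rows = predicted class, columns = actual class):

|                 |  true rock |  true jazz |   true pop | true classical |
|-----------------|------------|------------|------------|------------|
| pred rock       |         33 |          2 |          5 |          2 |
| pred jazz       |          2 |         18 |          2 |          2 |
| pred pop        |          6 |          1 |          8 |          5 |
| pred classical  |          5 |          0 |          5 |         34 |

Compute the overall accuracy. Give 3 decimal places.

0.715

Accuracy = trace / total = (33+18+8+34=93) / 130 = 93/130 = 0.715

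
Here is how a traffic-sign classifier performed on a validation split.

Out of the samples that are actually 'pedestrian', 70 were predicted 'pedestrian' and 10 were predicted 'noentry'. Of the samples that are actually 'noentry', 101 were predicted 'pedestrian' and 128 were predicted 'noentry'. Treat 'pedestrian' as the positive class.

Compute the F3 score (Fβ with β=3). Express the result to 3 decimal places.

0.786

Fβ = (1+β²)·TP / ((1+β²)·TP + β²·FN + FP), with β²=9
= 10·70 / (10·70 + 9·10 + 101) = 0.786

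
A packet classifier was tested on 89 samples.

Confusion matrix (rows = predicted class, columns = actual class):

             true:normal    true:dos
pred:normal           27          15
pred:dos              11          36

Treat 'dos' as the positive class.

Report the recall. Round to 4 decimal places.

0.7059

Recall = TP/(TP+FN) = 36/(36+15) = 36/51 = 0.7059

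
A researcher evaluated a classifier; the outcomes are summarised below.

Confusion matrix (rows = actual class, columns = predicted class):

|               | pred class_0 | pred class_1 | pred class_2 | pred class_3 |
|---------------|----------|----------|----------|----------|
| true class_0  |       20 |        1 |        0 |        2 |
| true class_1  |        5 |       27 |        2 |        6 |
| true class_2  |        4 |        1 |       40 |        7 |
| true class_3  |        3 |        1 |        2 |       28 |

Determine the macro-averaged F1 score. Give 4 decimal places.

0.7648

Per-class F1 score (2·TP/(2·TP+FP+FN)):
  class_0: TP=20, FP=5+4+3=12, FN=1+0+2=3 → 40/55 = 0.72727
  class_1: TP=27, FP=1+1+1=3, FN=5+2+6=13 → 54/70 = 0.77143
  class_2: TP=40, FP=0+2+2=4, FN=4+1+7=12 → 80/96 = 0.83333
  class_3: TP=28, FP=2+6+7=15, FN=3+1+2=6 → 56/77 = 0.72727
Macro-F1 score = mean = (0.72727 + 0.77143 + 0.83333 + 0.72727) / 4 = 0.7648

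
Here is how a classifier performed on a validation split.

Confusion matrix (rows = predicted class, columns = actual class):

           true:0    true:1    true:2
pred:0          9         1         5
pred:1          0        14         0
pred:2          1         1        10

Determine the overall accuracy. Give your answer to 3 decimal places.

0.805

Accuracy = trace / total = (9+14+10=33) / 41 = 33/41 = 0.805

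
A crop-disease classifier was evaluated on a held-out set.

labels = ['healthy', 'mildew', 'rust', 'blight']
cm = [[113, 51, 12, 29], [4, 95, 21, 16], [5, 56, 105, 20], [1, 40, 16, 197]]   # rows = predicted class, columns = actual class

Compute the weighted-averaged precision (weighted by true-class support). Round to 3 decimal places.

Per-class precision (TP/(TP+FP)):
  healthy: TP=113, FP=51+12+29=92 → 113/205 = 0.5512
  mildew: TP=95, FP=4+21+16=41 → 95/136 = 0.6985
  rust: TP=105, FP=5+56+20=81 → 105/186 = 0.5645
  blight: TP=197, FP=1+40+16=57 → 197/254 = 0.7756
Weighted-precision = Σ (supportᵢ/N)·precisionᵢ with N=781: (123/781)·0.5512 + (242/781)·0.6985 + (154/781)·0.5645 + (262/781)·0.7756 = 0.675

0.675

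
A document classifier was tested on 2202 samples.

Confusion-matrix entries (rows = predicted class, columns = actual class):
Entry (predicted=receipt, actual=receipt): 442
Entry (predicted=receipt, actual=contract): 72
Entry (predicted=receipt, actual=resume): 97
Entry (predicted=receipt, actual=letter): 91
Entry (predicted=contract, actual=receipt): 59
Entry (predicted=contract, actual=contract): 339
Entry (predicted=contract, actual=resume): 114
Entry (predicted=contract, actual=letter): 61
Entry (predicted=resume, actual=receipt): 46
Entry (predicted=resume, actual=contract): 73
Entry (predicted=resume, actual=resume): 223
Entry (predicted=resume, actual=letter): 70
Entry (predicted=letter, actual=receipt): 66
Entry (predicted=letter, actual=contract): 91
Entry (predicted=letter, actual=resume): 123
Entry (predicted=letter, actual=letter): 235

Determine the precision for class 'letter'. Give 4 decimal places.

0.4563

Take TP from the diagonal, FP from the rest of the 'letter' prediction marginal, FN from the rest of the 'letter' actual marginal.
precision = TP/(TP+FP).
letter: TP=235, FP=66+91+123=280 → 235/515 = 0.45631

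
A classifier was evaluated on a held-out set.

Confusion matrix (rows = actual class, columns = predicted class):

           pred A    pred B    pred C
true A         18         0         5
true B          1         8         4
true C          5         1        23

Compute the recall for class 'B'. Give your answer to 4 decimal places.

One-vs-rest for 'B': TP = diagonal; FP = other classes predicted 'B'; FN = 'B' predicted as other.
recall = TP/(TP+FN).
B: TP=8, FN=1+4=5 → 8/13 = 0.61538

0.6154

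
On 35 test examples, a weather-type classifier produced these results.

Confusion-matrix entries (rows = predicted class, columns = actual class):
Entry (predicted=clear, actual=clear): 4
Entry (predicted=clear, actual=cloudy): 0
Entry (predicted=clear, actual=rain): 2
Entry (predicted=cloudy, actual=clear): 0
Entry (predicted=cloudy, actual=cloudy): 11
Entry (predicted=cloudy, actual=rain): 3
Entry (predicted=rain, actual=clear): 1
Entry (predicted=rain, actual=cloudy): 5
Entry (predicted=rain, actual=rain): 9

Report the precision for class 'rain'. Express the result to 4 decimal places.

0.6000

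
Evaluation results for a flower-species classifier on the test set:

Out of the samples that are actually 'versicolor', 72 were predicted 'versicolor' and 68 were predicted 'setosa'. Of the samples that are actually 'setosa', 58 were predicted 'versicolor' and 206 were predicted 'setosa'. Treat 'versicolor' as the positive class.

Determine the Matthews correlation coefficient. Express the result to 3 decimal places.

MCC = (TP·TN − FP·FN) / √((TP+FP)(TP+FN)(TN+FP)(TN+FN))
Numerator = 72·206 − 58·68 = 10888
Denominator = √(130·140·264·274) = √1316515200 = 36283.8146
MCC = 10888 / 36283.8146 = 0.300

0.300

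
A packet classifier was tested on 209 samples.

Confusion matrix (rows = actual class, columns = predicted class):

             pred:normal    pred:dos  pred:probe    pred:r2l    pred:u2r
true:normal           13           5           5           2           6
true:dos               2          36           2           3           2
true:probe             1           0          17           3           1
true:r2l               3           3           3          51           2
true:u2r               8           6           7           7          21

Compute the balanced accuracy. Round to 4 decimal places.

0.6486

Balanced accuracy = mean of per-class recall.
  normal: recall = 13/31 = 0.41935
  dos: recall = 36/45 = 0.80000
  probe: recall = 17/22 = 0.77273
  r2l: recall = 51/62 = 0.82258
  u2r: recall = 21/49 = 0.42857
Mean = (0.41935 + 0.80000 + 0.77273 + 0.82258 + 0.42857) / 5 = 0.6486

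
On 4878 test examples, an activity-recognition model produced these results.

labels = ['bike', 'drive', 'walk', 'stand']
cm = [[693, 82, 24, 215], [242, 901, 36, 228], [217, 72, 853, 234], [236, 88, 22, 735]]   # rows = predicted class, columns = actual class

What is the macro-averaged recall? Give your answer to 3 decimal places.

Per-class recall (TP/(TP+FN)):
  bike: TP=693, FN=242+217+236=695 → 693/1388 = 0.4993
  drive: TP=901, FN=82+72+88=242 → 901/1143 = 0.7883
  walk: TP=853, FN=24+36+22=82 → 853/935 = 0.9123
  stand: TP=735, FN=215+228+234=677 → 735/1412 = 0.5205
Macro-recall = mean = (0.4993 + 0.7883 + 0.9123 + 0.5205) / 4 = 0.680

0.680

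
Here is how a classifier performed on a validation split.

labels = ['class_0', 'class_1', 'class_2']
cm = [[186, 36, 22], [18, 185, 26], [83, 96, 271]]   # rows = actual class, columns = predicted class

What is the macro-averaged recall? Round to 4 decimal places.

0.7241

Per-class recall (TP/(TP+FN)):
  class_0: TP=186, FN=36+22=58 → 186/244 = 0.76230
  class_1: TP=185, FN=18+26=44 → 185/229 = 0.80786
  class_2: TP=271, FN=83+96=179 → 271/450 = 0.60222
Macro-recall = mean = (0.76230 + 0.80786 + 0.60222) / 3 = 0.7241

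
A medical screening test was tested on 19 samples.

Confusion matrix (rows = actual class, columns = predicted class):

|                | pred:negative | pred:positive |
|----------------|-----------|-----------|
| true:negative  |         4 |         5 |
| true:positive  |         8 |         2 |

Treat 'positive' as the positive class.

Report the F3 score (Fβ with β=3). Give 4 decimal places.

0.2062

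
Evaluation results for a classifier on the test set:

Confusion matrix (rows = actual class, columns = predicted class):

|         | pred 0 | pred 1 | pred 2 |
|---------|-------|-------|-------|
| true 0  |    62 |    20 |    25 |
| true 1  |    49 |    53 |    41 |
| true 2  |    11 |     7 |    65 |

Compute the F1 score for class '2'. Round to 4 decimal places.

0.6075

Treat '2' as positive and all other classes as negative.
F1 score = 2·TP/(2·TP+FP+FN).
2: TP=65, FP=25+41=66, FN=11+7=18 → 130/214 = 0.60748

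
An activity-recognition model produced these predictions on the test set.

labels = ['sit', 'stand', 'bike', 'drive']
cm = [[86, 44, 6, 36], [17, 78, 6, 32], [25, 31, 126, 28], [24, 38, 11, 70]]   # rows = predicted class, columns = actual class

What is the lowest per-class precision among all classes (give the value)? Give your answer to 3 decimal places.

Per-class precision (TP/(TP+FP)):
  sit: TP=86, FP=44+6+36=86 → 86/172 = 0.5000
  stand: TP=78, FP=17+6+32=55 → 78/133 = 0.5865
  bike: TP=126, FP=25+31+28=84 → 126/210 = 0.6000
  drive: TP=70, FP=24+38+11=73 → 70/143 = 0.4895
Lowest is class 'drive' with precision = 0.490.

0.490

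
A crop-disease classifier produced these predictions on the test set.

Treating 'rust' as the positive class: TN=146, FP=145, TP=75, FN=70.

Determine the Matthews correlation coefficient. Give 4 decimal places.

MCC = (TP·TN − FP·FN) / √((TP+FP)(TP+FN)(TN+FP)(TN+FN))
Numerator = 75·146 − 145·70 = 800
Denominator = √(220·145·291·216) = √2005106400 = 44778.4144
MCC = 800 / 44778.4144 = 0.0179

0.0179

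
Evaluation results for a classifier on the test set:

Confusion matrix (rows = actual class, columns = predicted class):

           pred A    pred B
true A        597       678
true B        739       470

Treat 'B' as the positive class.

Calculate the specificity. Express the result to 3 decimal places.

Specificity = TN/(TN+FP) = 597/(597+678) = 0.468

0.468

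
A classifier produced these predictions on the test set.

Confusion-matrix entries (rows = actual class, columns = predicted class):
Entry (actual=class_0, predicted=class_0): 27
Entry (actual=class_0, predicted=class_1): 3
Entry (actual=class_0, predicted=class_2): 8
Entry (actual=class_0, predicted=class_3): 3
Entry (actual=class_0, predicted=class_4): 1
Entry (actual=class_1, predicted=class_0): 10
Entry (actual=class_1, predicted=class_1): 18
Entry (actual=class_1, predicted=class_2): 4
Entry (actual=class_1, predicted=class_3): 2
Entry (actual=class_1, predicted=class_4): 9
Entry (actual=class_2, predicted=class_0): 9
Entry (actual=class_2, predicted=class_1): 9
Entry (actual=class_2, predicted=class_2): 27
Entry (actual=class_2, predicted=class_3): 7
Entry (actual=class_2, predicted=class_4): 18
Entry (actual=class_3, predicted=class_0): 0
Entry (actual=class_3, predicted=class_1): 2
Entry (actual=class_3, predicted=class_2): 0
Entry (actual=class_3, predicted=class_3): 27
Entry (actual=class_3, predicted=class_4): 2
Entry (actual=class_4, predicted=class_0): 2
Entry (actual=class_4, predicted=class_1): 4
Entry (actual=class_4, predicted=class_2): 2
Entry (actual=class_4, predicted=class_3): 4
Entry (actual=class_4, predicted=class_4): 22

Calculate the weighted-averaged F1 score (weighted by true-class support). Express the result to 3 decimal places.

0.540

Per-class F1 score (2·TP/(2·TP+FP+FN)):
  class_0: TP=27, FP=10+9+0+2=21, FN=3+8+3+1=15 → 54/90 = 0.6000
  class_1: TP=18, FP=3+9+2+4=18, FN=10+4+2+9=25 → 36/79 = 0.4557
  class_2: TP=27, FP=8+4+0+2=14, FN=9+9+7+18=43 → 54/111 = 0.4865
  class_3: TP=27, FP=3+2+7+4=16, FN=0+2+0+2=4 → 54/74 = 0.7297
  class_4: TP=22, FP=1+9+18+2=30, FN=2+4+2+4=12 → 44/86 = 0.5116
Weighted-F1 score = Σ (supportᵢ/N)·F1 scoreᵢ with N=220: (42/220)·0.6000 + (43/220)·0.4557 + (70/220)·0.4865 + (31/220)·0.7297 + (34/220)·0.5116 = 0.540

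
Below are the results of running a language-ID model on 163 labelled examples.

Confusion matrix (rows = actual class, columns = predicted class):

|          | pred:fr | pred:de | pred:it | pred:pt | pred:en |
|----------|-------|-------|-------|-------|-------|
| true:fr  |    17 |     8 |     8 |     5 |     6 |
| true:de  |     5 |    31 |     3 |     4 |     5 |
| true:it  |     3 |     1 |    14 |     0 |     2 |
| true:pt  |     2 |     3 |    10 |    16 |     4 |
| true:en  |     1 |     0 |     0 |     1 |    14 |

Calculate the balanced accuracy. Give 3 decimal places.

Balanced accuracy = mean of per-class recall.
  fr: recall = 17/44 = 0.3864
  de: recall = 31/48 = 0.6458
  it: recall = 14/20 = 0.7000
  pt: recall = 16/35 = 0.4571
  en: recall = 14/16 = 0.8750
Mean = (0.3864 + 0.6458 + 0.7000 + 0.4571 + 0.8750) / 5 = 0.613

0.613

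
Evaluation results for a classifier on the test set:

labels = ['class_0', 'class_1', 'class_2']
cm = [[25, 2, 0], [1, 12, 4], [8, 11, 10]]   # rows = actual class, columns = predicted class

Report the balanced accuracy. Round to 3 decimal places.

Balanced accuracy = mean of per-class recall.
  class_0: recall = 25/27 = 0.9259
  class_1: recall = 12/17 = 0.7059
  class_2: recall = 10/29 = 0.3448
Mean = (0.9259 + 0.7059 + 0.3448) / 3 = 0.659

0.659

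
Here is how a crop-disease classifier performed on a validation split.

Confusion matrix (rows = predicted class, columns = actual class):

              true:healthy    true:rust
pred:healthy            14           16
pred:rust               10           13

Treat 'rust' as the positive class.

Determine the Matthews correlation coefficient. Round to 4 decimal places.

0.0317

MCC = (TP·TN − FP·FN) / √((TP+FP)(TP+FN)(TN+FP)(TN+FN))
Numerator = 13·14 − 10·16 = 22
Denominator = √(23·29·24·30) = √480240 = 692.9935
MCC = 22 / 692.9935 = 0.0317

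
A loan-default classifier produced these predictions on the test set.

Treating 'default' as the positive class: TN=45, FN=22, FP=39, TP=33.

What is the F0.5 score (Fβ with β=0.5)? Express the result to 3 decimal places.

0.481

Fβ = (1+β²)·TP / ((1+β²)·TP + β²·FN + FP), with β²=1/4
= 1.25·33 / (1.25·33 + 0.25·22 + 39) = 0.481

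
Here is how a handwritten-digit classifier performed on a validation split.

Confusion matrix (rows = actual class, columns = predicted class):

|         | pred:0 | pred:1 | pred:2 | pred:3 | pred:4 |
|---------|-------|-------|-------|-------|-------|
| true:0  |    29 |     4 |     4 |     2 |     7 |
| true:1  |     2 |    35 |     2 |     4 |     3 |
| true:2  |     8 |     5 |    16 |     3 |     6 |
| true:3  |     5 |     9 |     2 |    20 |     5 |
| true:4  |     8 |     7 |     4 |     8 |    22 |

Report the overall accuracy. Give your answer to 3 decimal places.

0.555

Accuracy = trace / total = (29+35+16+20+22=122) / 220 = 122/220 = 0.555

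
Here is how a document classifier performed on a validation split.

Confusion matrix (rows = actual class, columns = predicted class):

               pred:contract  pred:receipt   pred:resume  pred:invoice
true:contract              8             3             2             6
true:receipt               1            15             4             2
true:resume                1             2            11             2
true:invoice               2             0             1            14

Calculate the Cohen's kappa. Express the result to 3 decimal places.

0.532

Observed agreement pₒ = trace/N = 48/74 = 0.6486
Expected agreement pₑ = Σ (rowᵢ·colᵢ)/N² = (19·12 + 22·20 + 16·18 + 17·24)/74² = 0.2491
κ = (pₒ − pₑ)/(1 − pₑ) = (0.6486 − 0.2491)/(1 − 0.2491) = 0.532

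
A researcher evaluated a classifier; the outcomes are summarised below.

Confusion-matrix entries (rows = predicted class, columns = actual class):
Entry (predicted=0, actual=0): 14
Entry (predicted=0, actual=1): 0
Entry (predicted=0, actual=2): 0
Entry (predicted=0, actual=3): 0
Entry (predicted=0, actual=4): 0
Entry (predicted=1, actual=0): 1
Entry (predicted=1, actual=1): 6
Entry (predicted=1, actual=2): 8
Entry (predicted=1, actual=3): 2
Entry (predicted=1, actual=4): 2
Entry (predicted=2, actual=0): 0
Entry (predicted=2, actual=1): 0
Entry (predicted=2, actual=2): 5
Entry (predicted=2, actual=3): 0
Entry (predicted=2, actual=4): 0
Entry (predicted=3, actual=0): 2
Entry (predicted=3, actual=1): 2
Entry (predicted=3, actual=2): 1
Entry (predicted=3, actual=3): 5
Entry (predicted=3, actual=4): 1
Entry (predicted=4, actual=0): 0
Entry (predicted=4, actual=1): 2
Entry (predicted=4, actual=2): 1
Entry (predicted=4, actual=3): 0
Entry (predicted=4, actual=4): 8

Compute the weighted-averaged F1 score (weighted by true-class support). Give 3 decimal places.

Per-class F1 score (2·TP/(2·TP+FP+FN)):
  0: TP=14, FP=0+0+0+0=0, FN=1+0+2+0=3 → 28/31 = 0.9032
  1: TP=6, FP=1+8+2+2=13, FN=0+0+2+2=4 → 12/29 = 0.4138
  2: TP=5, FP=0+0+0+0=0, FN=0+8+1+1=10 → 10/20 = 0.5000
  3: TP=5, FP=2+2+1+1=6, FN=0+2+0+0=2 → 10/18 = 0.5556
  4: TP=8, FP=0+2+1+0=3, FN=0+2+0+1=3 → 16/22 = 0.7273
Weighted-F1 score = Σ (supportᵢ/N)·F1 scoreᵢ with N=60: (17/60)·0.9032 + (10/60)·0.4138 + (15/60)·0.5000 + (7/60)·0.5556 + (11/60)·0.7273 = 0.648

0.648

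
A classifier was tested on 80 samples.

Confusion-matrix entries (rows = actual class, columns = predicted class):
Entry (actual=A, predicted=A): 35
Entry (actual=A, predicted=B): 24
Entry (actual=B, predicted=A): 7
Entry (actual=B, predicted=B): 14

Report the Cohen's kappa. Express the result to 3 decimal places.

Observed agreement pₒ = trace/N = 49/80 = 0.6125
Expected agreement pₑ = Σ (rowᵢ·colᵢ)/N² = (59·42 + 21·38)/80² = 0.5119
κ = (pₒ − pₑ)/(1 − pₑ) = (0.6125 − 0.5119)/(1 − 0.5119) = 0.206

0.206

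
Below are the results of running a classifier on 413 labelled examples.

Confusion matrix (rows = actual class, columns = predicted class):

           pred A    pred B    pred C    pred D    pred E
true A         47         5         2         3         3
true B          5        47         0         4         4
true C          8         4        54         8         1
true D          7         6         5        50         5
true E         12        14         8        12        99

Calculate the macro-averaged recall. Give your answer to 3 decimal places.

Per-class recall (TP/(TP+FN)):
  A: TP=47, FN=5+2+3+3=13 → 47/60 = 0.7833
  B: TP=47, FN=5+0+4+4=13 → 47/60 = 0.7833
  C: TP=54, FN=8+4+8+1=21 → 54/75 = 0.7200
  D: TP=50, FN=7+6+5+5=23 → 50/73 = 0.6849
  E: TP=99, FN=12+14+8+12=46 → 99/145 = 0.6828
Macro-recall = mean = (0.7833 + 0.7833 + 0.7200 + 0.6849 + 0.6828) / 5 = 0.731

0.731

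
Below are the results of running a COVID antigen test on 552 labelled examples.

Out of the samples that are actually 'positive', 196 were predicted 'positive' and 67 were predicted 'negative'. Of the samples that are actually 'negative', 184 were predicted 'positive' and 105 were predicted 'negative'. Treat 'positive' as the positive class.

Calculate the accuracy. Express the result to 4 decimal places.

0.5453

Accuracy = (TP+TN)/N = (196+105)/552 = 0.5453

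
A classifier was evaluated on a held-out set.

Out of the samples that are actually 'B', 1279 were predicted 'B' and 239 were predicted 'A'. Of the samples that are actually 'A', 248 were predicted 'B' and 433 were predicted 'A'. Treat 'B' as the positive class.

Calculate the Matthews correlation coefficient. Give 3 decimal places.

0.480

MCC = (TP·TN − FP·FN) / √((TP+FP)(TP+FN)(TN+FP)(TN+FN))
Numerator = 1279·433 − 248·239 = 494535
Denominator = √(1527·1518·681·672) = √1060784569152 = 1029943.9641
MCC = 494535 / 1029943.9641 = 0.480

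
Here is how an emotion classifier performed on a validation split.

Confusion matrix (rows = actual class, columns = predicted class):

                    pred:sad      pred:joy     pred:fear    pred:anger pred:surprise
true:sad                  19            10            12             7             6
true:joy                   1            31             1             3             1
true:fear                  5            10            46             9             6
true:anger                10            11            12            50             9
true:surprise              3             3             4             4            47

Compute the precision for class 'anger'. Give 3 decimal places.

0.685

Take TP from the diagonal, FP from the rest of the 'anger' prediction marginal, FN from the rest of the 'anger' actual marginal.
precision = TP/(TP+FP).
anger: TP=50, FP=7+3+9+4=23 → 50/73 = 0.6849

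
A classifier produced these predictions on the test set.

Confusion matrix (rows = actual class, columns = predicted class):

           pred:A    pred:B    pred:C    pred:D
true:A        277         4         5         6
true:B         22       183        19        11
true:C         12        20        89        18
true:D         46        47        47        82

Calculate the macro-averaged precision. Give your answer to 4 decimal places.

Per-class precision (TP/(TP+FP)):
  A: TP=277, FP=22+12+46=80 → 277/357 = 0.77591
  B: TP=183, FP=4+20+47=71 → 183/254 = 0.72047
  C: TP=89, FP=5+19+47=71 → 89/160 = 0.55625
  D: TP=82, FP=6+11+18=35 → 82/117 = 0.70085
Macro-precision = mean = (0.77591 + 0.72047 + 0.55625 + 0.70085) / 4 = 0.6884

0.6884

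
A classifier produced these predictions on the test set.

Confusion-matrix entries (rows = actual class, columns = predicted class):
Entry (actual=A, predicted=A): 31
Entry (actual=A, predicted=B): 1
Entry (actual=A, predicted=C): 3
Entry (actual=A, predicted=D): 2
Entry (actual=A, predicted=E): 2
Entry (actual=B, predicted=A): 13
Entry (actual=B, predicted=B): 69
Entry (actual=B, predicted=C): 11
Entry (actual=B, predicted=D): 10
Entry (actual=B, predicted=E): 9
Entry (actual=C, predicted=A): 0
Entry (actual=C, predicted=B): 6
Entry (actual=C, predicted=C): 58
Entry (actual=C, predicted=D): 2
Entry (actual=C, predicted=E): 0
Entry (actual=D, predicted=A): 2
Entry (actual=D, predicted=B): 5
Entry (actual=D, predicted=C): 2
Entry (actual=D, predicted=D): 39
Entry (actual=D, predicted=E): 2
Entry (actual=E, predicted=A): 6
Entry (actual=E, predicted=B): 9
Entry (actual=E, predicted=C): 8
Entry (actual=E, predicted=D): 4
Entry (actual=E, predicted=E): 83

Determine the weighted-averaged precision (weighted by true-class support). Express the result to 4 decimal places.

0.7563

Per-class precision (TP/(TP+FP)):
  A: TP=31, FP=13+0+2+6=21 → 31/52 = 0.59615
  B: TP=69, FP=1+6+5+9=21 → 69/90 = 0.76667
  C: TP=58, FP=3+11+2+8=24 → 58/82 = 0.70732
  D: TP=39, FP=2+10+2+4=18 → 39/57 = 0.68421
  E: TP=83, FP=2+9+0+2=13 → 83/96 = 0.86458
Weighted-precision = Σ (supportᵢ/N)·precisionᵢ with N=377: (39/377)·0.59615 + (112/377)·0.76667 + (66/377)·0.70732 + (50/377)·0.68421 + (110/377)·0.86458 = 0.7563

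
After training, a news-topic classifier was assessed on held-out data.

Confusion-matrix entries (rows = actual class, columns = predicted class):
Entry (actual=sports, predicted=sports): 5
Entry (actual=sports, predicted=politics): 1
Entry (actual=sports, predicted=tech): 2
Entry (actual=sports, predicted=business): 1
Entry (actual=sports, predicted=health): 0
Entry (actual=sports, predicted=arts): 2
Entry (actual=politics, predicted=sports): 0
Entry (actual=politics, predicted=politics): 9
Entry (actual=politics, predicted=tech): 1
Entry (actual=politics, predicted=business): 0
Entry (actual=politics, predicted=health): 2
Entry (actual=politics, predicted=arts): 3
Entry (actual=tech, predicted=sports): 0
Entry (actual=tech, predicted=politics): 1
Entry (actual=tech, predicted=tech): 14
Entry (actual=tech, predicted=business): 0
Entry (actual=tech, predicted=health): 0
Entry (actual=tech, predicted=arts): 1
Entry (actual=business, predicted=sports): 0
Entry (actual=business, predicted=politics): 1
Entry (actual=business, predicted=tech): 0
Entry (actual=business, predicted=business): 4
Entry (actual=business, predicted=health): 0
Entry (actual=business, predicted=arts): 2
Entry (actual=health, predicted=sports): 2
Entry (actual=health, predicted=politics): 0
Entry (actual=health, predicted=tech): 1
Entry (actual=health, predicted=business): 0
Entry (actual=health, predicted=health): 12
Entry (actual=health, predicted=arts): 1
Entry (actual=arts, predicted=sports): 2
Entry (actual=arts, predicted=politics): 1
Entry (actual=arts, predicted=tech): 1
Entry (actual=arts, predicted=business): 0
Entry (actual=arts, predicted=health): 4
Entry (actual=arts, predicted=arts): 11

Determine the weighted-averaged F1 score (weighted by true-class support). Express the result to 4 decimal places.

Per-class F1 score (2·TP/(2·TP+FP+FN)):
  sports: TP=5, FP=0+0+0+2+2=4, FN=1+2+1+0+2=6 → 10/20 = 0.50000
  politics: TP=9, FP=1+1+1+0+1=4, FN=0+1+0+2+3=6 → 18/28 = 0.64286
  tech: TP=14, FP=2+1+0+1+1=5, FN=0+1+0+0+1=2 → 28/35 = 0.80000
  business: TP=4, FP=1+0+0+0+0=1, FN=0+1+0+0+2=3 → 8/12 = 0.66667
  health: TP=12, FP=0+2+0+0+4=6, FN=2+0+1+0+1=4 → 24/34 = 0.70588
  arts: TP=11, FP=2+3+1+2+1=9, FN=2+1+1+0+4=8 → 22/39 = 0.56410
Weighted-F1 score = Σ (supportᵢ/N)·F1 scoreᵢ with N=84: (11/84)·0.50000 + (15/84)·0.64286 + (16/84)·0.80000 + (7/84)·0.66667 + (16/84)·0.70588 + (19/84)·0.56410 = 0.6503

0.6503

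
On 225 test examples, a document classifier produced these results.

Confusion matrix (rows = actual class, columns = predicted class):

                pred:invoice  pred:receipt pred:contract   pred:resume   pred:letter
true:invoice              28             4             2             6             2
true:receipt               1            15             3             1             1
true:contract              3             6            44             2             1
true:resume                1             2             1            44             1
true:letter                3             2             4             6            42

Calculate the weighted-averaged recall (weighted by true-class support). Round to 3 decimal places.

0.769

Per-class recall (TP/(TP+FN)):
  invoice: TP=28, FN=4+2+6+2=14 → 28/42 = 0.6667
  receipt: TP=15, FN=1+3+1+1=6 → 15/21 = 0.7143
  contract: TP=44, FN=3+6+2+1=12 → 44/56 = 0.7857
  resume: TP=44, FN=1+2+1+1=5 → 44/49 = 0.8980
  letter: TP=42, FN=3+2+4+6=15 → 42/57 = 0.7368
Weighted-recall = Σ (supportᵢ/N)·recallᵢ with N=225: (42/225)·0.6667 + (21/225)·0.7143 + (56/225)·0.7857 + (49/225)·0.8980 + (57/225)·0.7368 = 0.769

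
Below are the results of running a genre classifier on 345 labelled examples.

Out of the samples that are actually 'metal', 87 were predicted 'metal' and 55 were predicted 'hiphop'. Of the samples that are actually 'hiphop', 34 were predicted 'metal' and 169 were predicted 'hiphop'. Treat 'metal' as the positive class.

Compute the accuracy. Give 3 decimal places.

0.742

Accuracy = (TP+TN)/N = (87+169)/345 = 0.742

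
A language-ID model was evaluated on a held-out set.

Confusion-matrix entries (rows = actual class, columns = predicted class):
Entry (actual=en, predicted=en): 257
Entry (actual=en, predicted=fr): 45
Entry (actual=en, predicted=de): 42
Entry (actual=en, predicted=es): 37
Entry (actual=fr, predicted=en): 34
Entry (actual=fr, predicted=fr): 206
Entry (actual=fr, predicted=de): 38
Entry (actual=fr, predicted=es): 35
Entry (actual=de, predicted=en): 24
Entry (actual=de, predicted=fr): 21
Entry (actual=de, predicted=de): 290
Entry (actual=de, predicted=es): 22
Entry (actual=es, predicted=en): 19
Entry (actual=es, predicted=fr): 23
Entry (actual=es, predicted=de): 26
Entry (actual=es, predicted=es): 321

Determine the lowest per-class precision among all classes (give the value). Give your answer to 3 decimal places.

0.698

Per-class precision (TP/(TP+FP)):
  en: TP=257, FP=34+24+19=77 → 257/334 = 0.7695
  fr: TP=206, FP=45+21+23=89 → 206/295 = 0.6983
  de: TP=290, FP=42+38+26=106 → 290/396 = 0.7323
  es: TP=321, FP=37+35+22=94 → 321/415 = 0.7735
Lowest is class 'fr' with precision = 0.698.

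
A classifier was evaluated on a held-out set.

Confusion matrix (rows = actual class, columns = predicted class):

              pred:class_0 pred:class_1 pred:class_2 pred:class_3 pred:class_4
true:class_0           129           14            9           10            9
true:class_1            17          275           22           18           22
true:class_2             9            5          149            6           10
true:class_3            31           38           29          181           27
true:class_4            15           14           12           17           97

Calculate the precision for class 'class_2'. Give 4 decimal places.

Treat 'class_2' as positive and all other classes as negative.
precision = TP/(TP+FP).
class_2: TP=149, FP=9+22+29+12=72 → 149/221 = 0.67421

0.6742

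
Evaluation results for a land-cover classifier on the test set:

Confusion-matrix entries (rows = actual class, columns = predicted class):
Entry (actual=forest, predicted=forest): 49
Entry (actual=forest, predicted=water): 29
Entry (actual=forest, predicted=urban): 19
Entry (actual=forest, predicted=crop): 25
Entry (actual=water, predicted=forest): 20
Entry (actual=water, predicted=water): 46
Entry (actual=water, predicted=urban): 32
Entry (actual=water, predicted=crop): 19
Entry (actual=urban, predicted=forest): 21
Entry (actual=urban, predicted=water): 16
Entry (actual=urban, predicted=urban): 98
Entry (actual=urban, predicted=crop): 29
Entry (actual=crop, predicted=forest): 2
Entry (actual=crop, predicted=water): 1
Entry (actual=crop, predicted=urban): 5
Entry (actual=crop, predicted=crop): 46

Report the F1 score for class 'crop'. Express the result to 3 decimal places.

One-vs-rest for 'crop': TP = diagonal; FP = other classes predicted 'crop'; FN = 'crop' predicted as other.
F1 score = 2·TP/(2·TP+FP+FN).
crop: TP=46, FP=25+19+29=73, FN=2+1+5=8 → 92/173 = 0.5318

0.532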